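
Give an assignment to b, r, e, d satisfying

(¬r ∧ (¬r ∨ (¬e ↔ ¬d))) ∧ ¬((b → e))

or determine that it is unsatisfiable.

b = True, r = False, e = False, d = False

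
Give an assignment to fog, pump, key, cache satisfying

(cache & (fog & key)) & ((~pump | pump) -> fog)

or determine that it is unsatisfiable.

fog=T, pump=F, key=T, cache=T

  cache & (fog & key) = True
    fog & key = True
  (~pump | pump) -> fog = True
    ~pump | pump = True
      ~pump = True
Both conjuncts True, so the formula holds.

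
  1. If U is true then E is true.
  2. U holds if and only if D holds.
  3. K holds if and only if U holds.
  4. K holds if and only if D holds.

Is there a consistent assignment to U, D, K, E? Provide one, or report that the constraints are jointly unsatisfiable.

U: False, D: False, K: False, E: True

  (1) U=F ⇒ E: vacuous ✓
  (2) U=F, D=F — same ✓
  (3) K=F, U=F — same ✓
  (4) K=F, D=F — same ✓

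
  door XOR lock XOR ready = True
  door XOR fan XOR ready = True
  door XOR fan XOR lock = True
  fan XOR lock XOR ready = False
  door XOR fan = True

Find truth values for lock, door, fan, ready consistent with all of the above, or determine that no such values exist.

lock=F; door=T; fan=F; ready=F

door XOR lock XOR ready = T XOR F XOR F = True ✓
door XOR fan XOR ready = T XOR F XOR F = True ✓
door XOR fan XOR lock = T XOR F XOR F = True ✓
fan XOR lock XOR ready = F XOR F XOR F = False ✓
door XOR fan = T XOR F = True ✓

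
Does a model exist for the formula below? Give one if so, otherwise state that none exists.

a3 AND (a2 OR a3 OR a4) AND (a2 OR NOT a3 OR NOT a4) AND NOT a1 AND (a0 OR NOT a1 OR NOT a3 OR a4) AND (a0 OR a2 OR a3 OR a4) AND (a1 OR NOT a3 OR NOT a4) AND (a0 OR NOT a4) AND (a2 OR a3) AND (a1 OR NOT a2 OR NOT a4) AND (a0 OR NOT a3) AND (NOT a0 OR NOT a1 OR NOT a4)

Unit clause (a3) forces a3 = True.
Unit clause (NOT a1) forces a1 = False.
In (a1 OR NOT a3 OR NOT a4) only NOT a4 is left, so a4 = False.
In (a0 OR NOT a3) only a0 is left, so a0 = True.
Set a2 = False.
All clauses satisfied.

a0=T; a1=F; a2=F; a3=T; a4=F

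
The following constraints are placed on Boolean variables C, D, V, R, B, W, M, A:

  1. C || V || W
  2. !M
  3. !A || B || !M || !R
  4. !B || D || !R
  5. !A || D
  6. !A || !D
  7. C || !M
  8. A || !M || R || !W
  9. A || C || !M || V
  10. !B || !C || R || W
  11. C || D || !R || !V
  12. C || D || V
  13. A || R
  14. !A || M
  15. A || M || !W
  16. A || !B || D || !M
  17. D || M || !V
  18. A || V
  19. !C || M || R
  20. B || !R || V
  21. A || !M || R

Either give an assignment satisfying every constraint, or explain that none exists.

C = False, D = True, V = True, R = True, B = True, W = False, M = False, A = False

Unit clause (!M) forces M = False.
In (!A || M) only !A is left, so A = False.
In (A || M || !W) only !W is left, so W = False.
In (A || V) only V is left, so V = True.
In (A || R) only R is left, so R = True.
In (D || M || !V) only D is left, so D = True.
Set C = False.
Set B = True.
All clauses satisfied.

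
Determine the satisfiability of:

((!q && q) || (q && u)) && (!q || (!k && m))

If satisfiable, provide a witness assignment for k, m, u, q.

k=F, m=T, u=T, q=T

  (!q && q) || (q && u) = True
    !q && q = False
      !q = False
    q && u = True
  !q || (!k && m) = True
    !q = False
    !k && m = True
      !k = True
Both conjuncts True, so the formula holds.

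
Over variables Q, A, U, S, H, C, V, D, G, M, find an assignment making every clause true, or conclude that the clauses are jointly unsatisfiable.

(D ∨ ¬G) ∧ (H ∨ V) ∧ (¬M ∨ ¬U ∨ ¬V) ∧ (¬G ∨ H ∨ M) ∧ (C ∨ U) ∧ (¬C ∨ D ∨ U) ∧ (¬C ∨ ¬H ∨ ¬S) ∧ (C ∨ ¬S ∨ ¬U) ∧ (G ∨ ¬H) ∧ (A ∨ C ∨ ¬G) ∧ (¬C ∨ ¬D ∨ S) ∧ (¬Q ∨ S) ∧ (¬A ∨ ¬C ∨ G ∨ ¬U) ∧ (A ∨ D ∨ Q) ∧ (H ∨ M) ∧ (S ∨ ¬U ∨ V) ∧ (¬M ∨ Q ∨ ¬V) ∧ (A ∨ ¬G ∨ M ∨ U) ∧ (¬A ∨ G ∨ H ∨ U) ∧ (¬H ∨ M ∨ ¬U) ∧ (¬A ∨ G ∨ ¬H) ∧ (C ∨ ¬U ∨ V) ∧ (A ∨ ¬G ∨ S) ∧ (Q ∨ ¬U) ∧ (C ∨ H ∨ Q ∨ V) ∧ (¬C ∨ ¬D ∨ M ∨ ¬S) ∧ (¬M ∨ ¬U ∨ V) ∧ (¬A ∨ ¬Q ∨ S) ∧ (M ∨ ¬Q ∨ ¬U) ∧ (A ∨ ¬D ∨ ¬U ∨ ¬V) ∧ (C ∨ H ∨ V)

Q = True; A = False; U = False; S = True; H = False; C = True; V = True; D = True; G = True; M = True

Set Q = True.
  then (¬Q ∨ S) forces S = True.
Set A = False.
Try U = True:
  (C ∨ ¬S ∨ ¬U) forces C = True.
  (¬C ∨ ¬H ∨ ¬S) forces H = False.
  (H ∨ V) forces V = True.
  (¬M ∨ ¬U ∨ ¬V) forces M = False.
  clause (H ∨ M) is falsified — backtrack.
So U = False.
  then (C ∨ U) forces C = True.
  then (¬C ∨ D ∨ U) forces D = True.
  then (¬C ∨ ¬H ∨ ¬S) forces H = False.
  then (H ∨ M) forces M = True.
  then (H ∨ V) forces V = True.
Set G = True.
All clauses satisfied.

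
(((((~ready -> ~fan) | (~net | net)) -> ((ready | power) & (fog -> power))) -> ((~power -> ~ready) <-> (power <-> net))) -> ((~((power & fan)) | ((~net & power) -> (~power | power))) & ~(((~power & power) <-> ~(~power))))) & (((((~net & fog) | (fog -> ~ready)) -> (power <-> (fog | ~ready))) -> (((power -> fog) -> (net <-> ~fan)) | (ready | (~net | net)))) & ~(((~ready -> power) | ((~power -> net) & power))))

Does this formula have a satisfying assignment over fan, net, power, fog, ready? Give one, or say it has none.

Unsatisfiable — no assignment works.

Case power = True: the conjunct ~(((~ready -> power) | ((~power -> net) & power))) becomes ~((True | True)) = False.
Case power = False: the formula simplifies to ~(((((~ready -> ~fan) | (~net | net)) -> (ready & ~fog)) -> (~ready <-> ~net))) & (((((~net & fog) | (fog -> ~ready)) -> ~((fog | ~ready))) -> ((net <-> ~fan) | (ready | (~net | net)))) & ~ready).
  ready = True: the conjunct ~ready is False.
  ready = False: simplifies to ~((~((~fan | (~net | net))) -> ~net)).
    net = True: this becomes ~((False -> False)) = False.
    net = False: this becomes ~((False -> True)) = False.
Both cases fail — unsatisfiable.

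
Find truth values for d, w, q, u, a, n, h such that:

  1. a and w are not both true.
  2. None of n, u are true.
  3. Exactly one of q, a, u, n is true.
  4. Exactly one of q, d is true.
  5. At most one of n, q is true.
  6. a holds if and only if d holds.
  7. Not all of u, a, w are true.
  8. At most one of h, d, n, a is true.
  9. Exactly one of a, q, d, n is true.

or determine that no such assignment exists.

d = False, w = False, q = True, u = False, a = False, n = False, h = True

  (1) a=F, w=F — not both ✓
  (2) {n, u}: 0 true — none ✓
  (3) {q, a, u, n}: 1 true — exactly one ✓
  (4) {q, d}: 1 true — exactly one ✓
  (5) {n, q}: 1 true — at most one ✓
  (6) a=F, d=F — same ✓
  (7) {u, a, w}: 0/3 true — not all ✓
  (8) {h, d, n, a}: 1 true — at most one ✓
  (9) {a, q, d, n}: 1 true — exactly one ✓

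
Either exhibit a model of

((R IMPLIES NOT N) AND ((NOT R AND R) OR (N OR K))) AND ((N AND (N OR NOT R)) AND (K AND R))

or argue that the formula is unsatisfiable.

The formula is unsatisfiable.

Case N = True: the formula simplifies to NOT R AND (K AND R).
  R = True: the conjunct NOT R is False.
  R = False: the conjunct R is False.
Case N = False: the conjunct N is False.
Both cases fail — unsatisfiable.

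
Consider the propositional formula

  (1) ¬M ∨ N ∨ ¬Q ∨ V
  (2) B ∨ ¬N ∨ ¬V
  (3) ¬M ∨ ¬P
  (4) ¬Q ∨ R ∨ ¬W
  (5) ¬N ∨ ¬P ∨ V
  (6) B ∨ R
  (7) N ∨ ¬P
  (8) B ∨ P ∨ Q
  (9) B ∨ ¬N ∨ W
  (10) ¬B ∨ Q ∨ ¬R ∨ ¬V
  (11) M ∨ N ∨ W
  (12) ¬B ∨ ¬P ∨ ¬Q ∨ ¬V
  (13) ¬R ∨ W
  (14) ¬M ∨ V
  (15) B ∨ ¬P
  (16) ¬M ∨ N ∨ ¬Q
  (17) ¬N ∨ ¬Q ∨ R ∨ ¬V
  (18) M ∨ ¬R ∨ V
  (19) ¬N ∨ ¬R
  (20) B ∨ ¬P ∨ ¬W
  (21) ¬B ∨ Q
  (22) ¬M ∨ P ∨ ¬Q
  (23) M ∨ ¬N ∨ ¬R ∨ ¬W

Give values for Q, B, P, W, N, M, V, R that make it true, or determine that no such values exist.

Try Q = False:
  (¬B ∨ Q) forces B = False.
  (B ∨ R) forces R = True.
  (B ∨ P ∨ Q) forces P = True.
  clause (B ∨ ¬P) is falsified — backtrack.
So Q = True.
Set B = True.
Try P = True:
  (¬M ∨ ¬P) forces M = False.
  (N ∨ ¬P) forces N = True.
  (¬N ∨ ¬P ∨ V) forces V = True.
  clause (¬B ∨ ¬P ∨ ¬Q ∨ ¬V) is falsified — backtrack.
So P = False.
  then (¬M ∨ P ∨ ¬Q) forces M = False.
Set W = True.
  then (¬Q ∨ R ∨ ¬W) forces R = True.
  then (M ∨ ¬R ∨ V) forces V = True.
  then (¬N ∨ ¬R) forces N = False.
All clauses satisfied.

Q: True, B: True, P: False, W: True, N: False, M: False, V: True, R: True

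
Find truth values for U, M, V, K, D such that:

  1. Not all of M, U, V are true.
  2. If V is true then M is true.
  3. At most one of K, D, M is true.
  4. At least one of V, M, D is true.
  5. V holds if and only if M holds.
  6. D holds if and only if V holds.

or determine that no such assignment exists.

Case M = True:
  (3) with M=T forces K = False.
  (3) with M=T forces D = False.
  (5) with M=T forces V = True.
  Constraint (6) is violated (D=F, V=T) — contradiction.
Case M = False:
  (2) with M=F forces V = False.
  (4) with V=F, M=F forces D = True.
  Constraint (6) is violated (D=T, V=F) — contradiction.
Both cases fail — unsatisfiable.

No satisfying assignment exists.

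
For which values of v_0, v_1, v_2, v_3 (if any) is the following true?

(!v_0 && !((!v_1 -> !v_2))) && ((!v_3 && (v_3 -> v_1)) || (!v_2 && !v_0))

v_0 = False, v_1 = False, v_2 = True, v_3 = False

  !v_0 && !((!v_1 -> !v_2)) = True
    !v_0 = True
    !((!v_1 -> !v_2)) = True
      !v_1 -> !v_2 = False
        !v_1 = True
        !v_2 = False
  (!v_3 && (v_3 -> v_1)) || (!v_2 && !v_0) = True
    !v_3 && (v_3 -> v_1) = True
      !v_3 = True
      v_3 -> v_1 = True
    !v_2 && !v_0 = False
      !v_2 = False
      !v_0 = True
Both conjuncts True, so the formula holds.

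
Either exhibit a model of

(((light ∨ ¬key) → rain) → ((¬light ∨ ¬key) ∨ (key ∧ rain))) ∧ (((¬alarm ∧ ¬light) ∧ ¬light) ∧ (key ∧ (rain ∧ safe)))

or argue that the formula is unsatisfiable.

rain: True; alarm: False; light: False; safe: True; key: True

  ((light ∨ ¬key) → rain) → ((¬light ∨ ¬key) ∨ (key ∧ rain)) = True
    (light ∨ ¬key) → rain = True
      light ∨ ¬key = False
        ¬key = False
    (¬light ∨ ¬key) ∨ (key ∧ rain) = True
      ¬light ∨ ¬key = True
        ¬light = True
        ¬key = False
      key ∧ rain = True
  ((¬alarm ∧ ¬light) ∧ ¬light) ∧ (key ∧ (rain ∧ safe)) = True
    (¬alarm ∧ ¬light) ∧ ¬light = True
      ¬alarm ∧ ¬light = True
        ¬alarm = True
        ¬light = True
      ¬light = True
    key ∧ (rain ∧ safe) = True
      rain ∧ safe = True
Both conjuncts True, so the formula holds.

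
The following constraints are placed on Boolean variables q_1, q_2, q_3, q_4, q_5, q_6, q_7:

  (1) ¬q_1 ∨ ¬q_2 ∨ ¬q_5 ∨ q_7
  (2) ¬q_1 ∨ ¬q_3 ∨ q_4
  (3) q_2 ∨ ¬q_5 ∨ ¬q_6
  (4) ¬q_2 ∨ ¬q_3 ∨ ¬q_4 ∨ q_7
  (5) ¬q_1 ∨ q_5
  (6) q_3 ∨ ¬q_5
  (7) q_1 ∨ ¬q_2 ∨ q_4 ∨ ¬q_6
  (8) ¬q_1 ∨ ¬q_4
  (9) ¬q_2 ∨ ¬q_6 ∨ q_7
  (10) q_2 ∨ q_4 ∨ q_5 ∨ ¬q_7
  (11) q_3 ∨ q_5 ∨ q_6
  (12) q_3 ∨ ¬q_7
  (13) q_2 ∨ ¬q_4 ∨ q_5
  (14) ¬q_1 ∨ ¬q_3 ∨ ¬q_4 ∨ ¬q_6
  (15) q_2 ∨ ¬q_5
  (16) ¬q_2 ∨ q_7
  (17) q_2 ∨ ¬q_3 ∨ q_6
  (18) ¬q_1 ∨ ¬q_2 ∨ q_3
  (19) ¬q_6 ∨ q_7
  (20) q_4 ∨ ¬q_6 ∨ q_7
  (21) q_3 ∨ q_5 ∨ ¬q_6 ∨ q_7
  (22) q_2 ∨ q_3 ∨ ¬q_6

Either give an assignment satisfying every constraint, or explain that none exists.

q_1 = False, q_2 = True, q_3 = True, q_4 = True, q_5 = True, q_6 = False, q_7 = True

Try q_1 = True:
  (¬q_1 ∨ q_5) forces q_5 = True.
  (q_3 ∨ ¬q_5) forces q_3 = True.
  (¬q_1 ∨ ¬q_3 ∨ q_4) forces q_4 = True.
  clause (¬q_1 ∨ ¬q_4) is falsified — backtrack.
So q_1 = False.
Set q_2 = True.
  then (¬q_2 ∨ q_7) forces q_7 = True.
  then (q_3 ∨ ¬q_7) forces q_3 = True.
Set q_4 = True.
Set q_5 = True.
Set q_6 = False.
All clauses satisfied.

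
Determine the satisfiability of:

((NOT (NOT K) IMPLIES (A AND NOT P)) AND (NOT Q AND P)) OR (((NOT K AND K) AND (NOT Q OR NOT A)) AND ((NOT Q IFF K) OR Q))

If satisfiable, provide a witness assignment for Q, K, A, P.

Q=F, K=F, A=T, P=T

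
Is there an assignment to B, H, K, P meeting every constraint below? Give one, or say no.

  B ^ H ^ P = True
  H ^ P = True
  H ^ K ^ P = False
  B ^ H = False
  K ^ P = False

B=F, H=F, K=T, P=T

B ^ H ^ P = F ^ F ^ T = True ✓
H ^ P = F ^ T = True ✓
H ^ K ^ P = F ^ T ^ T = False ✓
B ^ H = F ^ F = False ✓
K ^ P = T ^ T = False ✓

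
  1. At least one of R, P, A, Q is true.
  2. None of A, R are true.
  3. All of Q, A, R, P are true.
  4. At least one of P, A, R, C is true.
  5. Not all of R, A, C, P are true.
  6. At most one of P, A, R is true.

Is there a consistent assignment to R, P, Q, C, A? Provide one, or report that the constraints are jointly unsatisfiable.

No satisfying assignment exists.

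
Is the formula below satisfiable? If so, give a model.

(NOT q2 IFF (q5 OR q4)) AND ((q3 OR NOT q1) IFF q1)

q1 = True, q2 = False, q3 = True, q4 = True, q5 = True

  NOT q2 IFF (q5 OR q4) = True
    NOT q2 = True
    q5 OR q4 = True
  (q3 OR NOT q1) IFF q1 = True
    q3 OR NOT q1 = True
      NOT q1 = False
Both conjuncts True, so the formula holds.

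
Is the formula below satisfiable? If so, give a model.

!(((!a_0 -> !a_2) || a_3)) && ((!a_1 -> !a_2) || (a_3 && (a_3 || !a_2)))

a_0: False, a_1: True, a_2: True, a_3: False

  !(((!a_0 -> !a_2) || a_3)) = True
    (!a_0 -> !a_2) || a_3 = False
      !a_0 -> !a_2 = False
        !a_0 = True
        !a_2 = False
  (!a_1 -> !a_2) || (a_3 && (a_3 || !a_2)) = True
    !a_1 -> !a_2 = True
      !a_1 = False
      !a_2 = False
    a_3 && (a_3 || !a_2) = False
      a_3 || !a_2 = False
        !a_2 = False
Both conjuncts True, so the formula holds.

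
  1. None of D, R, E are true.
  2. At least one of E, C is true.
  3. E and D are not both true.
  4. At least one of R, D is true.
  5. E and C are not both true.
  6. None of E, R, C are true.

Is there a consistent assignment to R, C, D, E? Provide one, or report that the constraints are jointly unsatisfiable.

The formula is unsatisfiable.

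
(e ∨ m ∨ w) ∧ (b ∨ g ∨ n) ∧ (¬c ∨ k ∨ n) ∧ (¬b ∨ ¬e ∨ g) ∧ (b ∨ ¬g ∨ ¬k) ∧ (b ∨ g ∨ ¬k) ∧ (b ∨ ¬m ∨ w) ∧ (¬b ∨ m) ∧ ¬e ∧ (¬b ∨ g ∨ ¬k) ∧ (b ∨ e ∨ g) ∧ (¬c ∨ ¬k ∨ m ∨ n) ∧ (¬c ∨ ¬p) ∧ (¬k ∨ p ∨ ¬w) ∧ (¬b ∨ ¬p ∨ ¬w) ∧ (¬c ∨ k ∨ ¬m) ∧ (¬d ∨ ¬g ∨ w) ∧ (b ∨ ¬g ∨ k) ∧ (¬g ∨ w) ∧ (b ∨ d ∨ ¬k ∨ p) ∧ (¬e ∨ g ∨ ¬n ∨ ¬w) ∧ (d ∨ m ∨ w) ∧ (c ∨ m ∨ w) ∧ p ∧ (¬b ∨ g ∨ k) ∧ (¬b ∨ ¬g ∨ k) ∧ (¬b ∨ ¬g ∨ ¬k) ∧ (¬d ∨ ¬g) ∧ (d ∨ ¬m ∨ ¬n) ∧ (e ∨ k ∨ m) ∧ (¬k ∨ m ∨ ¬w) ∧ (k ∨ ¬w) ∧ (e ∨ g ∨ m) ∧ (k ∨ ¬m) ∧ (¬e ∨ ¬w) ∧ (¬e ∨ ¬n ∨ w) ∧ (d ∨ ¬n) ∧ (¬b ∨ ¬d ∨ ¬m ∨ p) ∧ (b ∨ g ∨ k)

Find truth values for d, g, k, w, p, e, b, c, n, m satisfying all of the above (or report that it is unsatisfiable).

The formula is unsatisfiable.

Case g = True:
  (¬e) forces e = False.
  (¬g ∨ w) forces w = True.
  (p) forces p = True.
  (¬c ∨ ¬p) forces c = False.
  (¬b ∨ ¬p ∨ ¬w) forces b = False.
  (b ∨ ¬g ∨ ¬k) forces k = False.
  Clause (b ∨ ¬g ∨ k) is falsified — contradiction.
Case g = False:
  (¬e) forces e = False.
  (b ∨ e ∨ g) forces b = True.
  (¬b ∨ m) forces m = True.
  (¬b ∨ g ∨ ¬k) forces k = False.
  Clause (¬b ∨ g ∨ k) is falsified — contradiction.
Both cases fail, so the formula is unsatisfiable.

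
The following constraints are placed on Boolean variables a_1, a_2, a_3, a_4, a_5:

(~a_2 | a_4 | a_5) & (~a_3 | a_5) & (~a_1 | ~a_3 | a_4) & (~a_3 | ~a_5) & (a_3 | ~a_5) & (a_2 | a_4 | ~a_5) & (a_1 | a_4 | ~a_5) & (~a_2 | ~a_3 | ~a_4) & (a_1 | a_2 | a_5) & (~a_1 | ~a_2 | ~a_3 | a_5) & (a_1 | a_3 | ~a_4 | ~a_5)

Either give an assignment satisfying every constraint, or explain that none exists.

Set a_1 = True.
Set a_2 = False.
Try a_3 = True:
  (~a_3 | a_5) forces a_5 = True.
  clause (~a_3 | ~a_5) is falsified — backtrack.
So a_3 = False.
  then (a_3 | ~a_5) forces a_5 = False.
Set a_4 = True.
All clauses satisfied.

a_1=T; a_2=F; a_3=F; a_4=T; a_5=F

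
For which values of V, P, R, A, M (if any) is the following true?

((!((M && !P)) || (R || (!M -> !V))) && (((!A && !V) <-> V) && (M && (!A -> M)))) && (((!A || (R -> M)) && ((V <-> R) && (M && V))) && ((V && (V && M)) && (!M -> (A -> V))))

UNSATISFIABLE

Case V = True: the conjunct (!A && !V) <-> V becomes (!A && False) <-> True = False.
Case V = False: the conjunct V is False.
Both cases fail — unsatisfiable.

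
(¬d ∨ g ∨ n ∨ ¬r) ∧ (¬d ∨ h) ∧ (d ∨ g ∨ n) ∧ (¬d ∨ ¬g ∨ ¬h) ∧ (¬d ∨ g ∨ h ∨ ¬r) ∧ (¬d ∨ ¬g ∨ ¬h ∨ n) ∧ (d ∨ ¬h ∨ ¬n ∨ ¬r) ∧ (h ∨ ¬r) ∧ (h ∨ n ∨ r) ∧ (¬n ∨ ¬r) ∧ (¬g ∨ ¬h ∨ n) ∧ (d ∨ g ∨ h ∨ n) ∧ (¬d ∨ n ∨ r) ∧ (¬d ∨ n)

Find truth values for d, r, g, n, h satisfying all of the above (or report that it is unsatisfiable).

d=F, r=F, g=T, n=T, h=T

Set d = False.
Try r = True:
  (h ∨ ¬r) forces h = True.
  (d ∨ ¬h ∨ ¬n ∨ ¬r) forces n = False.
  (d ∨ g ∨ n) forces g = True.
  clause (¬g ∨ ¬h ∨ n) is falsified — backtrack.
So r = False.
Set g = True.
Try n = False:
  (h ∨ n ∨ r) forces h = True.
  clause (¬g ∨ ¬h ∨ n) is falsified — backtrack.
So n = True.
Set h = True.
All clauses satisfied.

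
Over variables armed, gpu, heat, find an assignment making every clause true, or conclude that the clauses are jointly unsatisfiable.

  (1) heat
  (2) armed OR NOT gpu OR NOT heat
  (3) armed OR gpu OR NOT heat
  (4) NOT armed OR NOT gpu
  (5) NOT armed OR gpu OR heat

Unit clause (heat) forces heat = True.
Try armed = False:
  (armed OR NOT gpu OR NOT heat) forces gpu = False.
  clause (armed OR gpu OR NOT heat) is falsified — backtrack.
So armed = True.
  then (NOT armed OR NOT gpu) forces gpu = False.
Check each clause:
  (heat): heat holds.
  (armed OR NOT gpu OR NOT heat): armed holds.
  (armed OR gpu OR NOT heat): armed holds.
  (NOT armed OR NOT gpu): NOT gpu holds.
  (NOT armed OR gpu OR heat): heat holds.
All clauses satisfied.

armed = True; gpu = False; heat = True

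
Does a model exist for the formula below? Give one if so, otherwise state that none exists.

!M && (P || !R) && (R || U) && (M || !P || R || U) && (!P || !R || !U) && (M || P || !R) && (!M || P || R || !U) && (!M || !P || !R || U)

Unit clause (!M) forces M = False.
Set P = True.
Set U = False.
  then (R || U) forces R = True.
All clauses satisfied.

P = True, U = False, M = False, R = True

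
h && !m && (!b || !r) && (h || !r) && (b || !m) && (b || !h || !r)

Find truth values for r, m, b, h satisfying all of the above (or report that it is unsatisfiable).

Unit clause (h) forces h = True.
Unit clause (!m) forces m = False.
Try r = True:
  (!b || !r) forces b = False.
  clause (b || !h || !r) is falsified — backtrack.
So r = False.
Set b = True.
Check each clause:
  (h): h holds.
  (!m): !m holds.
  (!b || !r): !r holds.
  (h || !r): h holds.
  (b || !m): b holds.
  (b || !h || !r): b holds.
All clauses satisfied.

r = False, m = False, b = True, h = True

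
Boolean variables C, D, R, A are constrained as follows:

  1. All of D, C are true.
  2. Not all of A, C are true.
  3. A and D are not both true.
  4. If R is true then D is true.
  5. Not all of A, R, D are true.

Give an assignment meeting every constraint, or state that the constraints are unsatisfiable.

C = True; D = True; R = False; A = False

  (1) {D, C}: all 2 true ✓
  (2) {A, C}: 1/2 true — not all ✓
  (3) A=F, D=T — not both ✓
  (4) R=F ⇒ D: vacuous ✓
  (5) {A, R, D}: 1/3 true — not all ✓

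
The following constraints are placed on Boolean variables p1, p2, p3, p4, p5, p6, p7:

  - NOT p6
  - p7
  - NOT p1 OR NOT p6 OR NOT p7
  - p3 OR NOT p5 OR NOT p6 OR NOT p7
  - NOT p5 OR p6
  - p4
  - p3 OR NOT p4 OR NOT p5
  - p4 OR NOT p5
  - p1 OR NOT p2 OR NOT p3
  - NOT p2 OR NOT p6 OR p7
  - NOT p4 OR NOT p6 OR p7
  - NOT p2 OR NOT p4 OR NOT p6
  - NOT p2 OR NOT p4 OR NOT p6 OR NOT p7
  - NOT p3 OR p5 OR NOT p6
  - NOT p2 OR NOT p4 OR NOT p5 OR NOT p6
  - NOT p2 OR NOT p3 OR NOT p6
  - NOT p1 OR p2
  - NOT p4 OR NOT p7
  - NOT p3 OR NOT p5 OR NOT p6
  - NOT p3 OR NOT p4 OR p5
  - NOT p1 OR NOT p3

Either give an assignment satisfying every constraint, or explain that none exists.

The formula is unsatisfiable.

Case p4 = True:
  (NOT p6) forces p6 = False.
  (p7) forces p7 = True.
  Clause (NOT p4 OR NOT p7) is falsified — contradiction.
Case p4 = False:
  Clause (p4) is falsified — contradiction.
Both cases fail, so the formula is unsatisfiable.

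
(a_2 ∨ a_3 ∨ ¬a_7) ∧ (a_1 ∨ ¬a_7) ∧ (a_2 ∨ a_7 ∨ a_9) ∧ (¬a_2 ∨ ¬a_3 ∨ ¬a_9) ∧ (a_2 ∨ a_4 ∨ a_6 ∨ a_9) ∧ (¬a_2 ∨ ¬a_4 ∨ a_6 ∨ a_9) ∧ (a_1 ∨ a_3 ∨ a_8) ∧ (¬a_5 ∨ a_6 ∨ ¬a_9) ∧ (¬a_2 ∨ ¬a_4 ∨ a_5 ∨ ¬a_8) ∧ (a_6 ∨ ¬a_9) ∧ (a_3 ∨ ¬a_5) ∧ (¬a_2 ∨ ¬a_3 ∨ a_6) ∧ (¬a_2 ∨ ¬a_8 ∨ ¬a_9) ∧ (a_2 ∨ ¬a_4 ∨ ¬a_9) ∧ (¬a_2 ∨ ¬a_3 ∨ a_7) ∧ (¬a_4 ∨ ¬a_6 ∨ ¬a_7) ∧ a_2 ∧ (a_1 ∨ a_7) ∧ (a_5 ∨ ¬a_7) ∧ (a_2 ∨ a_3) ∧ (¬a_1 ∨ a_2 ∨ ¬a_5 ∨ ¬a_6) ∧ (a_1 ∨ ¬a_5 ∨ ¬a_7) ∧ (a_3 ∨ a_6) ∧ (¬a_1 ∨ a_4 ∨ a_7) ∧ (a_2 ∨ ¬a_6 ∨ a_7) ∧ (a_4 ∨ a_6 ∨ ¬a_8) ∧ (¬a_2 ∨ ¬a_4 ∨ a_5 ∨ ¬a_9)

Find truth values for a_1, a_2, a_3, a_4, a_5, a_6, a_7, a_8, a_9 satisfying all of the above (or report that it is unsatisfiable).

a_1=T; a_2=T; a_3=T; a_4=F; a_5=T; a_6=T; a_7=T; a_8=F; a_9=F

Unit clause (a_2) forces a_2 = True.
Set a_1 = True.
Set a_3 = True.
  then (¬a_2 ∨ ¬a_3 ∨ ¬a_9) forces a_9 = False.
  then (¬a_2 ∨ ¬a_3 ∨ a_6) forces a_6 = True.
  then (¬a_2 ∨ ¬a_3 ∨ a_7) forces a_7 = True.
  then (¬a_4 ∨ ¬a_6 ∨ ¬a_7) forces a_4 = False.
  then (a_5 ∨ ¬a_7) forces a_5 = True.
Set a_8 = False.
All clauses satisfied.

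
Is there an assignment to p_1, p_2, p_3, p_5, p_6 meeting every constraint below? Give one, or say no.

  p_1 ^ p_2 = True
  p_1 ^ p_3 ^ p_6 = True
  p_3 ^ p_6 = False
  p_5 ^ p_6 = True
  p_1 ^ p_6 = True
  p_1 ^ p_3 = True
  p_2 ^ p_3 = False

p_1: True, p_2: False, p_3: False, p_5: True, p_6: False

p_1 ^ p_2 = T ^ F = True ✓
p_1 ^ p_3 ^ p_6 = T ^ F ^ F = True ✓
p_3 ^ p_6 = F ^ F = False ✓
p_5 ^ p_6 = T ^ F = True ✓
p_1 ^ p_6 = T ^ F = True ✓
p_1 ^ p_3 = T ^ F = True ✓
p_2 ^ p_3 = F ^ F = False ✓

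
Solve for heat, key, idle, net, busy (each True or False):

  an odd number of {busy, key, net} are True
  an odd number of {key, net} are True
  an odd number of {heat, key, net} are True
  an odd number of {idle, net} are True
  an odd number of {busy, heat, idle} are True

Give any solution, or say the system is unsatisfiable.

heat = False, key = True, idle = True, net = False, busy = False

{busy, key, net}: 1 true → odd ✓
{key, net}: 1 true → odd ✓
{heat, key, net}: 1 true → odd ✓
{idle, net}: 1 true → odd ✓
{busy, heat, idle}: 1 true → odd ✓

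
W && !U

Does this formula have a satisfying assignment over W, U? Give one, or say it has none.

W: True; U: False

  !U = True
Both conjuncts True, so the formula holds.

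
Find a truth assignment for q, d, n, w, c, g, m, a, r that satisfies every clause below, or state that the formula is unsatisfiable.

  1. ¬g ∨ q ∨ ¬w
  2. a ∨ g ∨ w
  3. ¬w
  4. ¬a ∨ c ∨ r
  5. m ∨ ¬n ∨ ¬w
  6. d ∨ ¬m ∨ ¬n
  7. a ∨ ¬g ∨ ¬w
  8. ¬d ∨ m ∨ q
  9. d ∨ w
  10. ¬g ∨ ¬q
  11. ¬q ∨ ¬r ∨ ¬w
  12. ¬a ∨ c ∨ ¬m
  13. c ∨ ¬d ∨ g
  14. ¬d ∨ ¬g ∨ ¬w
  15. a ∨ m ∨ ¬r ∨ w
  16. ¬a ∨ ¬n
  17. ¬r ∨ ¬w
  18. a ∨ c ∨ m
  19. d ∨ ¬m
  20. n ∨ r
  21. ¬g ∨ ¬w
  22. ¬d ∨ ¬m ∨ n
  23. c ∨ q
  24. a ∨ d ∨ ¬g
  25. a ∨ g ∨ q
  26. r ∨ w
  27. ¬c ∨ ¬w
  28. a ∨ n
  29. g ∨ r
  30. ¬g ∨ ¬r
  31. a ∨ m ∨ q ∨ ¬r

q: True, d: True, n: False, w: False, c: True, g: False, m: False, a: True, r: True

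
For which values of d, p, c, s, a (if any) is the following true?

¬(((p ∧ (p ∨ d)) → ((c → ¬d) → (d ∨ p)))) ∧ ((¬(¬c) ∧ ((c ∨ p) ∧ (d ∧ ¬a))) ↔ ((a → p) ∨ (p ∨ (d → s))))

UNSATISFIABLE

The conjunct ¬(((p ∧ (p ∨ d)) → ((c → ¬d) → (d ∨ p)))) is unsatisfiable on its own:
  d=F, p=F, c=F: evaluates to False.
  d=F, p=F, c=T: evaluates to False.
  d=F, p=T, c=F: evaluates to False.
  d=F, p=T, c=T: evaluates to False.
  d=T, p=F, c=F: evaluates to False.
  d=T, p=F, c=T: evaluates to False.
  d=T, p=T, c=F: evaluates to False.
  d=T, p=T, c=T: evaluates to False.
So the whole conjunction is unsatisfiable.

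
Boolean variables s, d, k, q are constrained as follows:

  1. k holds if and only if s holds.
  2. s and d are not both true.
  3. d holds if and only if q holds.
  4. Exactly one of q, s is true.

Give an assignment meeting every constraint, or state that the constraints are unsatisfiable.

s=F, d=T, k=F, q=T

  (1) k=F, s=F — same ✓
  (2) s=F, d=T — not both ✓
  (3) d=T, q=T — same ✓
  (4) {q, s}: 1 true — exactly one ✓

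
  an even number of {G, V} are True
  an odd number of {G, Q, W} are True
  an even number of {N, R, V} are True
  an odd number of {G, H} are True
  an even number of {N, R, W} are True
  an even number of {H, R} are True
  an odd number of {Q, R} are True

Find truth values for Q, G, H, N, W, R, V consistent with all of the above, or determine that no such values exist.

Q = True, G = True, H = False, N = True, W = True, R = False, V = True

{G, V}: 2 true → even ✓
{G, Q, W}: 3 true → odd ✓
{N, R, V}: 2 true → even ✓
{G, H}: 1 true → odd ✓
{N, R, W}: 2 true → even ✓
{H, R}: 0 true → even ✓
{Q, R}: 1 true → odd ✓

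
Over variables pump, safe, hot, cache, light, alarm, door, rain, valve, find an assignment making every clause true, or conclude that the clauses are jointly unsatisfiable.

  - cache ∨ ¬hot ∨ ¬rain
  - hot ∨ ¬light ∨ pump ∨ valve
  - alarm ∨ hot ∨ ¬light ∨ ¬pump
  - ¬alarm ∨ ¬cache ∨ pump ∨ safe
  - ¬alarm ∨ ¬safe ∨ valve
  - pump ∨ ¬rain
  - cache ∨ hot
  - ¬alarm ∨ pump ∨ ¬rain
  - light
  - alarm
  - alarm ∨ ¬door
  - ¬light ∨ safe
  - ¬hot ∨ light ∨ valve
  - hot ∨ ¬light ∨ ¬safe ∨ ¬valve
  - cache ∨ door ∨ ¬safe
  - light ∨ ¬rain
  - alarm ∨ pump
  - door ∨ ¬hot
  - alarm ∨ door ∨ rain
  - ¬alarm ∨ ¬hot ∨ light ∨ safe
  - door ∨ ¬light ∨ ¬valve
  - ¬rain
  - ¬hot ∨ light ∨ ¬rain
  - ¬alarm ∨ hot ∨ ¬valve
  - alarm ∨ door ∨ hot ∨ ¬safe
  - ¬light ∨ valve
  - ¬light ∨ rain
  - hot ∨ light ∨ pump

Unsatisfiable

Case rain = True:
  Clause (¬rain) is falsified — contradiction.
Case rain = False:
  (light) forces light = True.
  Clause (¬light ∨ rain) is falsified — contradiction.
Both cases fail, so the formula is unsatisfiable.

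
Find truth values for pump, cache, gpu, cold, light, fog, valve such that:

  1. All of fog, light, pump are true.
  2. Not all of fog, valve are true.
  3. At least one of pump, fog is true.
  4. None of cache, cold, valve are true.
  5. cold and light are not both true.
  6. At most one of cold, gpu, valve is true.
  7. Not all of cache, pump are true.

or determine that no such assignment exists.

pump = True, cache = False, gpu = True, cold = False, light = True, fog = True, valve = False

  (1) {fog, light, pump}: all 3 true ✓
  (2) {fog, valve}: 1/2 true — not all ✓
  (3) {pump, fog}: 2 true — at least one ✓
  (4) {cache, cold, valve}: 0 true — none ✓
  (5) cold=F, light=T — not both ✓
  (6) {cold, gpu, valve}: 1 true — at most one ✓
  (7) {cache, pump}: 1/2 true — not all ✓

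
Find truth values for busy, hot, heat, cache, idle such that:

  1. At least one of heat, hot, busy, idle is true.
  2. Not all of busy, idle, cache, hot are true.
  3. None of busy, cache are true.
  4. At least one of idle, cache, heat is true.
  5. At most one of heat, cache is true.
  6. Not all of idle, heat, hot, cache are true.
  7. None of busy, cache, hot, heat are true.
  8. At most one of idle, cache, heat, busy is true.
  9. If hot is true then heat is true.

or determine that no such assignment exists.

busy = False, hot = False, heat = False, cache = False, idle = True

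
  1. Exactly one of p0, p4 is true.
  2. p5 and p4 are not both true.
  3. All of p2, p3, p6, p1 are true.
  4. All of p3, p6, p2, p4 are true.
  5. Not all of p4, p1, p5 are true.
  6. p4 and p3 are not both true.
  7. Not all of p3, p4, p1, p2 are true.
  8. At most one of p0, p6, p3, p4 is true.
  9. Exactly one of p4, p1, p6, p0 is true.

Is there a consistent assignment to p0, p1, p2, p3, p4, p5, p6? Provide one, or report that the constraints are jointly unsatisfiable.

Case p2 = True:
  (3) forces p3 = True.
  (3) forces p6 = True.
  Constraint (8) is violated (p6=T, p3=T) — contradiction.
Case p2 = False:
  Constraint (3) is violated (p2=F) — contradiction.
Both cases fail — unsatisfiable.

No satisfying assignment exists.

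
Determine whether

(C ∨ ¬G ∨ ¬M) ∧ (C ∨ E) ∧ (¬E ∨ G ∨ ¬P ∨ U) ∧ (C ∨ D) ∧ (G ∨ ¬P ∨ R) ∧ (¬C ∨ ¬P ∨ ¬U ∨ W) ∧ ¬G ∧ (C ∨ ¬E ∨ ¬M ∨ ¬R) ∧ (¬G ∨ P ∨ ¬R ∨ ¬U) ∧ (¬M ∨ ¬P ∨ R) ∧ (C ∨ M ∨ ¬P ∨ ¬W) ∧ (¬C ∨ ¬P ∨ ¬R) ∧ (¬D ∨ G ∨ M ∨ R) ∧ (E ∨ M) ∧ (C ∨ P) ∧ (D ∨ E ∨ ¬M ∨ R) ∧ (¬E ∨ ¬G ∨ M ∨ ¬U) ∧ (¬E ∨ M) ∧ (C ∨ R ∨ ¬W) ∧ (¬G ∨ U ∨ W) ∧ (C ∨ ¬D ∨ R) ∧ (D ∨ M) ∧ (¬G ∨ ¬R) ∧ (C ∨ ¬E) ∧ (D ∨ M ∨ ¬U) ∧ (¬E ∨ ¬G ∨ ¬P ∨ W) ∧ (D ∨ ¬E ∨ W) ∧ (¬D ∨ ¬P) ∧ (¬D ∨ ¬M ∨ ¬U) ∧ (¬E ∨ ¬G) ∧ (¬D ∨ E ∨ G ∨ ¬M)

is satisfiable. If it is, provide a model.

R: True, M: True, E: False, D: False, W: False, P: False, U: True, G: False, C: True

Unit clause (¬G) forces G = False.
Set R = True.
Try M = False:
  (E ∨ M) forces E = True.
  clause (¬E ∨ M) is falsified — backtrack.
So M = True.
Set E = False.
  then (C ∨ E) forces C = True.
  then (¬C ∨ ¬P ∨ ¬R) forces P = False.
  then (¬D ∨ E ∨ G ∨ ¬M) forces D = False.
Set W = False.
Set U = True.
All clauses satisfied.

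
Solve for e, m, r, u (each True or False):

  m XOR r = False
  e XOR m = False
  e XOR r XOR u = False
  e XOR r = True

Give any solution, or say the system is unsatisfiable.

No satisfying assignment exists.

Adding constraints 1, 2, 4 mod 2: every variable appears an even number of times on the left, so the left side is 0.
But the right sides sum to 1 (mod 2). 0 ≠ 1 — the system is inconsistent.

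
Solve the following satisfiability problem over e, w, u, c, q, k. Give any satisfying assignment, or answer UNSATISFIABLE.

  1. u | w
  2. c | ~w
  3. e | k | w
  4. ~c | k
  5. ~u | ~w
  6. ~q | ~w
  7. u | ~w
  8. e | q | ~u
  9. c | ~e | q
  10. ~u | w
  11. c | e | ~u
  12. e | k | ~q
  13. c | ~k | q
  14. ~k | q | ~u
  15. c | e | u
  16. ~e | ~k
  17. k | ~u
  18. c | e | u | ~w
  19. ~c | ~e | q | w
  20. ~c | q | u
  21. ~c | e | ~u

Case u = True:
  (~u | ~w) forces w = False.
  Clause (~u | w) is falsified — contradiction.
Case u = False:
  (u | w) forces w = True.
  Clause (u | ~w) is falsified — contradiction.
Both cases fail, so the formula is unsatisfiable.

Unsatisfiable — no assignment works.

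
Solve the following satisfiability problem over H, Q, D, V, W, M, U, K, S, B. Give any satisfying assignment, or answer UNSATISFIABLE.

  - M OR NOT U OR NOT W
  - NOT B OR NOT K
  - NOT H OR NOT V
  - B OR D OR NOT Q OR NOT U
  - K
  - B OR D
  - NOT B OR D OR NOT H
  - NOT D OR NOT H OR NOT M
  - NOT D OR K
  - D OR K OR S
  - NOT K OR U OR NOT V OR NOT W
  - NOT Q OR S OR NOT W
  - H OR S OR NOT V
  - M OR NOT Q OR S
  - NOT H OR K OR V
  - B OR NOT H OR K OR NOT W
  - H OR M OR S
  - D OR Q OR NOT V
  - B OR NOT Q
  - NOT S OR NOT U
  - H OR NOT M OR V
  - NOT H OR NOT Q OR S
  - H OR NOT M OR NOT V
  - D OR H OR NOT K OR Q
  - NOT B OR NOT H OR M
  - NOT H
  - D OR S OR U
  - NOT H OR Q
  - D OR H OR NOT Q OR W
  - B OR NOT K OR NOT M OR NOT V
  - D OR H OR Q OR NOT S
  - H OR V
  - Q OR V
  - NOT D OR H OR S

H=F, Q=F, D=T, V=T, W=F, M=F, U=F, K=T, S=T, B=F

Unit clause (K) forces K = True.
Unit clause (NOT H) forces H = False.
In (H OR V) only V is left, so V = True.
In (NOT B OR NOT K) only NOT B is left, so B = False.
In (B OR D) only D is left, so D = True.
In (H OR S OR NOT V) only S is left, so S = True.
In (B OR NOT Q) only NOT Q is left, so Q = False.
In (NOT S OR NOT U) only NOT U is left, so U = False.
In (H OR NOT M OR NOT V) only NOT M is left, so M = False.
In (NOT K OR U OR NOT V OR NOT W) only NOT W is left, so W = False.
All clauses satisfied.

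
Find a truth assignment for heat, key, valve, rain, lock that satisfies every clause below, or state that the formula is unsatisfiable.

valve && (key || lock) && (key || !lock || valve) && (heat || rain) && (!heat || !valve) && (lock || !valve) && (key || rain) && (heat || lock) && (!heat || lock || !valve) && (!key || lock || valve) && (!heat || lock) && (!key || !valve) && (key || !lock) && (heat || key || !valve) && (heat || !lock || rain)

Case key = True:
  (valve) forces valve = True.
  Clause (!key || !valve) is falsified — contradiction.
Case key = False:
  (valve) forces valve = True.
  (key || lock) forces lock = True.
  Clause (key || !lock) is falsified — contradiction.
Both cases fail, so the formula is unsatisfiable.

UNSATISFIABLE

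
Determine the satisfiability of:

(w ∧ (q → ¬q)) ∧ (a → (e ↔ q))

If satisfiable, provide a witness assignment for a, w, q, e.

a: False; w: True; q: False; e: False

  w ∧ (q → ¬q) = True
    q → ¬q = True
      ¬q = True
  a → (e ↔ q) = True
    e ↔ q = True
Both conjuncts True, so the formula holds.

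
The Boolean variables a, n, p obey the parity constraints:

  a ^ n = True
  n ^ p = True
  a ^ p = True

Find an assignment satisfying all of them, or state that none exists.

Adding constraints 1, 2, 3 mod 2: every variable appears an even number of times on the left, so the left side is 0.
But the right sides sum to 1 (mod 2). 0 ≠ 1 — the system is inconsistent.

The formula is unsatisfiable.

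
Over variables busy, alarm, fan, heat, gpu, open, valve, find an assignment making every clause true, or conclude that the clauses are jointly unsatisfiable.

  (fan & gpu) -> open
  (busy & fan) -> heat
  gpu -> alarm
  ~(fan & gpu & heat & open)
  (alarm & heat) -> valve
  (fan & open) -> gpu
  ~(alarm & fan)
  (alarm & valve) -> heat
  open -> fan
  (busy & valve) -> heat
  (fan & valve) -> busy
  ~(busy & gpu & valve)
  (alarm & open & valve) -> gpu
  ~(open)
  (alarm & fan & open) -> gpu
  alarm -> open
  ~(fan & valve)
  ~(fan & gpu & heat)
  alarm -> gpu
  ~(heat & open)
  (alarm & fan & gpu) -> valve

busy: False, alarm: False, fan: False, heat: True, gpu: False, open: False, valve: True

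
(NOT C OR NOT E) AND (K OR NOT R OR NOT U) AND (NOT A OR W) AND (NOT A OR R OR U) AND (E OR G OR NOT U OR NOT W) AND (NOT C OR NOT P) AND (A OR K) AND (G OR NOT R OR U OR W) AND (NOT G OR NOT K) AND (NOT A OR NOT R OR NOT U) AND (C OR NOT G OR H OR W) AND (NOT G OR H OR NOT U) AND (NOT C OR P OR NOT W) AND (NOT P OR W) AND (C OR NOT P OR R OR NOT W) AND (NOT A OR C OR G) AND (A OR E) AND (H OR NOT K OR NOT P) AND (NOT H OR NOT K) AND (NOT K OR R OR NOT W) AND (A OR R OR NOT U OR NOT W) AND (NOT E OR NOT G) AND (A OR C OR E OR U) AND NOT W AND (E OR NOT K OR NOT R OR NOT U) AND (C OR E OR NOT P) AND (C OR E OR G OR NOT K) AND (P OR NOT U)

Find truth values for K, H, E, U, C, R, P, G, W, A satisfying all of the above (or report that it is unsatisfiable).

Unit clause (NOT W) forces W = False.
In (NOT A OR W) only NOT A is left, so A = False.
In (A OR K) only K is left, so K = True.
In (NOT G OR NOT K) only NOT G is left, so G = False.
In (NOT P OR W) only NOT P is left, so P = False.
In (A OR E) only E is left, so E = True.
In (NOT H OR NOT K) only NOT H is left, so H = False.
In (P OR NOT U) only NOT U is left, so U = False.
In (NOT C OR NOT E) only NOT C is left, so C = False.
In (G OR NOT R OR U OR W) only NOT R is left, so R = False.
All clauses satisfied.

K = True, H = False, E = True, U = False, C = False, R = False, P = False, G = False, W = False, A = False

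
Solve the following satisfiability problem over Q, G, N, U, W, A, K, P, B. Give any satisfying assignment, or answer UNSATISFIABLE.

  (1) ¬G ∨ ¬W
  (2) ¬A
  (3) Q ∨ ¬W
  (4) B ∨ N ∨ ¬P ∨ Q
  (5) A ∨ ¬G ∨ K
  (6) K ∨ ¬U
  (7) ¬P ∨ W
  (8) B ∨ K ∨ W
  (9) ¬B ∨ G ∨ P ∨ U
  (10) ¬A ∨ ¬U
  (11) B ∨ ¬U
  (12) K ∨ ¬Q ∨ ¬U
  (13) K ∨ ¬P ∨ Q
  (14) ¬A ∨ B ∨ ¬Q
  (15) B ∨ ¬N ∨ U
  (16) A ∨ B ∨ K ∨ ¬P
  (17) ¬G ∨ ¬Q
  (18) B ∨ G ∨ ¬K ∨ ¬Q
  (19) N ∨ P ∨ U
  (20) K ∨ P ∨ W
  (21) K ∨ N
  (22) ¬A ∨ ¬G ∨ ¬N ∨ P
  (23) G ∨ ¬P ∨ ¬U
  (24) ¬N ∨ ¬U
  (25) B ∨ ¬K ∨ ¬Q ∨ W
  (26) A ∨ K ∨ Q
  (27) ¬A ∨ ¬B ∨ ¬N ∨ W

Unit clause (¬A) forces A = False.
Set Q = True.
  then (¬G ∨ ¬Q) forces G = False.
Set N = False.
  then (K ∨ N) forces K = True.
  then (B ∨ G ∨ ¬K ∨ ¬Q) forces B = True.
Set U = False.
  then (¬B ∨ G ∨ P ∨ U) forces P = True.
  then (¬P ∨ W) forces W = True.
All clauses satisfied.

Q = True; G = False; N = False; U = False; W = True; A = False; K = True; P = True; B = True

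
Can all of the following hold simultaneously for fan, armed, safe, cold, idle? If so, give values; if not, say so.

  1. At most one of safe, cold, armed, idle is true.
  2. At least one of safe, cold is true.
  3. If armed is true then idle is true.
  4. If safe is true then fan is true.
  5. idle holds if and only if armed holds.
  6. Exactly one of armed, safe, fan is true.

fan = True; armed = False; safe = False; cold = True; idle = False

  (1) {safe, cold, armed, idle}: 1 true — at most one ✓
  (2) {safe, cold}: 1 true — at least one ✓
  (3) armed=F ⇒ idle: vacuous ✓
  (4) safe=F ⇒ fan: vacuous ✓
  (5) idle=F, armed=F — same ✓
  (6) {armed, safe, fan}: 1 true — exactly one ✓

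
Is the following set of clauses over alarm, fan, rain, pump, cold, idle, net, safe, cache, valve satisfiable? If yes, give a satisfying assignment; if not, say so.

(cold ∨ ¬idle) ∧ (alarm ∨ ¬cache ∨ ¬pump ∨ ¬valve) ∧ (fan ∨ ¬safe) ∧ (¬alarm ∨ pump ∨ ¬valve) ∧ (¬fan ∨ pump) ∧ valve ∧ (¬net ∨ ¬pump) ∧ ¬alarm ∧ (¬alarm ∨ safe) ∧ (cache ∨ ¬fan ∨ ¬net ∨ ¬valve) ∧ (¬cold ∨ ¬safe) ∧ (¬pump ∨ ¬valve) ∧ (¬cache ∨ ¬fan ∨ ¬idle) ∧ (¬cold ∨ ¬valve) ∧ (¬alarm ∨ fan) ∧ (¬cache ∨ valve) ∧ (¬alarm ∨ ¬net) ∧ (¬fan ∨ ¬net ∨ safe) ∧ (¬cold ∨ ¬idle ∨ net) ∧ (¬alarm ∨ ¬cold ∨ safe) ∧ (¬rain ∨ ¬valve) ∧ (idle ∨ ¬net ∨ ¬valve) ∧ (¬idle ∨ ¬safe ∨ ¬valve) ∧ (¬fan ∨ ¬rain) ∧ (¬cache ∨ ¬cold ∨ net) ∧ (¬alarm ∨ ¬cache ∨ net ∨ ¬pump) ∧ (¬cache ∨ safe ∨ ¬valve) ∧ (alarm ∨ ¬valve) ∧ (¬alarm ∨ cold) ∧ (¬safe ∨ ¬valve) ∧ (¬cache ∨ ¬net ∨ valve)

No satisfying assignment exists.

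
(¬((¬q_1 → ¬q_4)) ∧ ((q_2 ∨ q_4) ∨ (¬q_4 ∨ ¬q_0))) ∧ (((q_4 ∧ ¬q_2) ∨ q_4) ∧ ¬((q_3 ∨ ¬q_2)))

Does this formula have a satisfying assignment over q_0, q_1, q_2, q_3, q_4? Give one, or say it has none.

q_0: False; q_1: False; q_2: True; q_3: False; q_4: True

  ¬((¬q_1 → ¬q_4)) ∧ ((q_2 ∨ q_4) ∨ (¬q_4 ∨ ¬q_0)) = True
    ¬((¬q_1 → ¬q_4)) = True
      ¬q_1 → ¬q_4 = False
        ¬q_1 = True
        ¬q_4 = False
    (q_2 ∨ q_4) ∨ (¬q_4 ∨ ¬q_0) = True
      q_2 ∨ q_4 = True
      ¬q_4 ∨ ¬q_0 = True
        ¬q_4 = False
        ¬q_0 = True
  ((q_4 ∧ ¬q_2) ∨ q_4) ∧ ¬((q_3 ∨ ¬q_2)) = True
    (q_4 ∧ ¬q_2) ∨ q_4 = True
      q_4 ∧ ¬q_2 = False
        ¬q_2 = False
    ¬((q_3 ∨ ¬q_2)) = True
      q_3 ∨ ¬q_2 = False
        ¬q_2 = False
Both conjuncts True, so the formula holds.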